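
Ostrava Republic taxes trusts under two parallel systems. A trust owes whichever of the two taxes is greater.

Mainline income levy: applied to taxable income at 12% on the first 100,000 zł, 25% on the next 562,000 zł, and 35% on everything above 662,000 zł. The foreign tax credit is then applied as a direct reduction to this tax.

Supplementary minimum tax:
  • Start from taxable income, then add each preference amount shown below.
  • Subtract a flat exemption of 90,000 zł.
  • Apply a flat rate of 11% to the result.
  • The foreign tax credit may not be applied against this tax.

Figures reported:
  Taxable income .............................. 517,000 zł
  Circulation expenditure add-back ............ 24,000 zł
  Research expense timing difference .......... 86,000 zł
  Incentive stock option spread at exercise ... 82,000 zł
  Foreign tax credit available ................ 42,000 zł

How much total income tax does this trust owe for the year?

Supplementary minimum tax:
  Adjusted income: 517,000 zł + 24,000 zł + 86,000 zł + 82,000 zł = 709,000 zł
  Less exemption 90,000 zł → base 619,000 zł
  619,000 zł × 11% = 68,090 zł

Mainline income levy:
  100,000 zł × 12% = 12,000 zł
  417,000 zł × 25% = 104,250 zł
  → 116,250 zł
  Less foreign tax credit 42,000 zł → 74,250 zł

74,250 zł > 68,090 zł, so the mainline income levy governs.

74,250 zł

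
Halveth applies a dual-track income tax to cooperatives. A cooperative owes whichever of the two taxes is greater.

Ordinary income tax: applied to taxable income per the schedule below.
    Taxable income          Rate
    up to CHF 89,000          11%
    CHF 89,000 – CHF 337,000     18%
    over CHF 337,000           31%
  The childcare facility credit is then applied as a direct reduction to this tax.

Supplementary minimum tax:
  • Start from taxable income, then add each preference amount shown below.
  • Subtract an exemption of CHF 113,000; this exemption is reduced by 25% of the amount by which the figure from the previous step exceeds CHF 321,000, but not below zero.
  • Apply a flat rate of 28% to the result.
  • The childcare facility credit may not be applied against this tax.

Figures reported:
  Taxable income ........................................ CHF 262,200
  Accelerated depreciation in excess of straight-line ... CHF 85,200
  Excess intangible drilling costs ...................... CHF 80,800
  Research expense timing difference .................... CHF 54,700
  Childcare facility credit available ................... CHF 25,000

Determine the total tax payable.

CHF 114,905

Ordinary income tax:
  CHF 89,000 × 11% = CHF 9,790
  CHF 173,200 × 18% = CHF 31,176
  → CHF 40,966
  Less childcare facility credit CHF 25,000 → CHF 15,966

Supplementary minimum tax:
  Adjusted income: CHF 262,200 + CHF 85,200 + CHF 80,800 + CHF 54,700 = CHF 482,900
  Exemption: CHF 113,000 − 25% × (CHF 482,900 − CHF 321,000) = CHF 113,000 − CHF 40,475 = CHF 72,525
  Base: CHF 482,900 − CHF 72,525 = CHF 410,375
  CHF 410,375 × 28% = CHF 114,905

CHF 114,905 > CHF 15,966, so the supplementary minimum tax is the binding amount.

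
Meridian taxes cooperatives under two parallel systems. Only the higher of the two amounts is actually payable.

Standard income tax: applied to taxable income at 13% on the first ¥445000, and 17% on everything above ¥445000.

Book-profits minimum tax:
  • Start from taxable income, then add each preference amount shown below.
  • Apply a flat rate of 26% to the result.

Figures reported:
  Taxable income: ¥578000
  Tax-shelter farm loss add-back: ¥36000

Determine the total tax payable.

Book-profits minimum tax:
  Adjusted income: ¥578000 + ¥36000 = ¥614000
  ¥614000 × 26% = ¥159640

Standard income tax:
  ¥445000 × 13% = ¥57850
  ¥133000 × 17% = ¥22610
  → ¥80460

¥159640 > ¥80460, so the book-profits minimum tax is the binding amount.

¥159640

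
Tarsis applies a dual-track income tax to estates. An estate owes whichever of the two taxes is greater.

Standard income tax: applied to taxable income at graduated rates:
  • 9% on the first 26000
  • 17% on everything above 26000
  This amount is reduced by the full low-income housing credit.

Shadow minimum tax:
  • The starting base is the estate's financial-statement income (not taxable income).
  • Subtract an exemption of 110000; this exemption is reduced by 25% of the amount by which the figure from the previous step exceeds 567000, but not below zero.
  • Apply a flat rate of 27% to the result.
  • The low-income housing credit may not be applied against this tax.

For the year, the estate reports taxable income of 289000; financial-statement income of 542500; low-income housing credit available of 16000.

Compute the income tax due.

Shadow minimum tax:
  Base (financial-statement income): 542500
  Exemption: 542500 ≤ 567000, so full 110000 applies
  Base: 542500 − 110000 = 432500
  432500 × 27% = 116775

Standard income tax:
  26000 × 9% = 2340
  263000 × 17% = 44710
  → 47050
  Less low-income housing credit 16000 → 31050

116775 > 31050, so the shadow minimum tax is the binding amount.

116775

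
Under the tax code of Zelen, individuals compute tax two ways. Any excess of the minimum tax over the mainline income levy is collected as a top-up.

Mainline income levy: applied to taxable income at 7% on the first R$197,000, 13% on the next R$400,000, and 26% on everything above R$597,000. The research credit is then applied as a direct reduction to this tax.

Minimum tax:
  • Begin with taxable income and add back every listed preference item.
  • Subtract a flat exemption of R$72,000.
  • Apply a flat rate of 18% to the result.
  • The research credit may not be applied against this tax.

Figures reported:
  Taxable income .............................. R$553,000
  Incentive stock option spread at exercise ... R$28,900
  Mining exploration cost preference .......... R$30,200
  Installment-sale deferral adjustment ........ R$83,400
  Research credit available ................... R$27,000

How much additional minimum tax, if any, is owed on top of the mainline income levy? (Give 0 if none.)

Mainline income levy:
  R$197,000 × 7% = R$13,790
  R$356,000 × 13% = R$46,280
  → R$60,070
  Less research credit R$27,000 → R$33,070

Minimum tax:
  Adjusted income: R$553,000 + R$28,900 + R$30,200 + R$83,400 = R$695,500
  Less exemption R$72,000 → base R$623,500
  R$623,500 × 18% = R$112,230

Excess of minimum tax over mainline income levy: R$112,230 − R$33,070 = R$79,160.

R$79,160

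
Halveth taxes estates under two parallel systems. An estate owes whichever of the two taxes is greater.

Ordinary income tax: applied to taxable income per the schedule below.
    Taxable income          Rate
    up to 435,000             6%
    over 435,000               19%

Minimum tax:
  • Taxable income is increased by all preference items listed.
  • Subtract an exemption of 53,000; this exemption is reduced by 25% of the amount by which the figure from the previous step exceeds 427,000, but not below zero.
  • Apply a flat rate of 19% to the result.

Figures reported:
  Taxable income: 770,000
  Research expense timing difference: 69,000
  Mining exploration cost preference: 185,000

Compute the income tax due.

Ordinary income tax:
  435,000 × 6% = 26,100
  335,000 × 19% = 63,650
  → 89,750

Minimum tax:
  Adjusted income: 770,000 + 69,000 + 185,000 = 1,024,000
  Exemption: 25% × (1,024,000 − 427,000) = 149,250 ≥ 53,000, so the exemption is fully phased out
  Base: 1,024,000 − 0 = 1,024,000
  1,024,000 × 19% = 194,560

194,560 > 89,750, so the minimum tax is the binding amount.

194,560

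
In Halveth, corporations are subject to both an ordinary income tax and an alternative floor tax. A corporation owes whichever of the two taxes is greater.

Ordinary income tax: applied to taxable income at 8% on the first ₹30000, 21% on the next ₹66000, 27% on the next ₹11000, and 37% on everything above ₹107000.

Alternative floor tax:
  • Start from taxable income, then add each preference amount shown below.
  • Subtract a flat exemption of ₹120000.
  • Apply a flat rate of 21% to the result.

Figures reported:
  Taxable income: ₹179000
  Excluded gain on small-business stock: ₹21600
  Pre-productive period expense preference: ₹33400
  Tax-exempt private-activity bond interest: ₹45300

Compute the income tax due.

₹45870

Ordinary income tax:
  ₹30000 × 8% = ₹2400
  ₹66000 × 21% = ₹13860
  ₹11000 × 27% = ₹2970
  ₹72000 × 37% = ₹26640
  → ₹45870

Alternative floor tax:
  Adjusted income: ₹179000 + ₹21600 + ₹33400 + ₹45300 = ₹279300
  Less exemption ₹120000 → base ₹159300
  ₹159300 × 21% = ₹33453

₹45870 > ₹33453, so the ordinary income tax governs.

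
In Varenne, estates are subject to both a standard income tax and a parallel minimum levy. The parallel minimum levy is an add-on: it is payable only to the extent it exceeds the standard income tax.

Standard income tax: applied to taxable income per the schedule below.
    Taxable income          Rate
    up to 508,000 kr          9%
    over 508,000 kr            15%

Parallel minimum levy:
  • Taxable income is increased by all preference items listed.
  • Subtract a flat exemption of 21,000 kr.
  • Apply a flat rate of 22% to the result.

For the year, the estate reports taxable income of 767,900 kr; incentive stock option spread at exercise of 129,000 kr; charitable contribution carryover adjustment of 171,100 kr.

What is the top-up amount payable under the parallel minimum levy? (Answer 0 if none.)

145,635 kr

Standard income tax:
  508,000 kr × 9% = 45,720 kr
  259,900 kr × 15% = 38,985 kr
  → 84,705 kr

Parallel minimum levy:
  Adjusted income: 767,900 kr + 129,000 kr + 171,100 kr = 1,068,000 kr
  Less exemption 21,000 kr → base 1,047,000 kr
  1,047,000 kr × 22% = 230,340 kr

Excess of parallel minimum levy over standard income tax: 230,340 kr − 84,705 kr = 145,635 kr.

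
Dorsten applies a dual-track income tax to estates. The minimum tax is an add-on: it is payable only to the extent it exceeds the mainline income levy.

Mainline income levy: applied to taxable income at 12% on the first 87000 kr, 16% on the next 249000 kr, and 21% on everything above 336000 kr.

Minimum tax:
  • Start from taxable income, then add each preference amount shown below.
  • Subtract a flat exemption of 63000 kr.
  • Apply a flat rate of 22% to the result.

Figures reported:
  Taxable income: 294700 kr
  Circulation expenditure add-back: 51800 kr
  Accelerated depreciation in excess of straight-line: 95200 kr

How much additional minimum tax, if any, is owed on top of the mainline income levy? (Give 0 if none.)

39642 kr

Mainline income levy:
  87000 kr × 12% = 10440 kr
  207700 kr × 16% = 33232 kr
  → 43672 kr

Minimum tax:
  Adjusted income: 294700 kr + 51800 kr + 95200 kr = 441700 kr
  Less exemption 63000 kr → base 378700 kr
  378700 kr × 22% = 83314 kr

Excess of minimum tax over mainline income levy: 83314 kr − 43672 kr = 39642 kr.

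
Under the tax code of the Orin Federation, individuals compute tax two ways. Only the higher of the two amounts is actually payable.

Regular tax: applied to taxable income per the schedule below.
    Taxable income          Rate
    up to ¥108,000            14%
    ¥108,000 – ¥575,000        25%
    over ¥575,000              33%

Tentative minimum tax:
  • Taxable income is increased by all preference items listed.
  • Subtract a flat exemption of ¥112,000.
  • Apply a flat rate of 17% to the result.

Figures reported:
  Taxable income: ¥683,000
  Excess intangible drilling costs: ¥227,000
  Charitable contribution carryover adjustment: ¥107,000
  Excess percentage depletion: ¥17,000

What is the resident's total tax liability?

Tentative minimum tax:
  Adjusted income: ¥683,000 + ¥227,000 + ¥107,000 + ¥17,000 = ¥1,034,000
  Less exemption ¥112,000 → base ¥922,000
  ¥922,000 × 17% = ¥156,740

Regular tax:
  ¥108,000 × 14% = ¥15,120
  ¥467,000 × 25% = ¥116,750
  ¥108,000 × 33% = ¥35,640
  → ¥167,510

¥167,510 > ¥156,740, so the regular tax governs.

¥167,510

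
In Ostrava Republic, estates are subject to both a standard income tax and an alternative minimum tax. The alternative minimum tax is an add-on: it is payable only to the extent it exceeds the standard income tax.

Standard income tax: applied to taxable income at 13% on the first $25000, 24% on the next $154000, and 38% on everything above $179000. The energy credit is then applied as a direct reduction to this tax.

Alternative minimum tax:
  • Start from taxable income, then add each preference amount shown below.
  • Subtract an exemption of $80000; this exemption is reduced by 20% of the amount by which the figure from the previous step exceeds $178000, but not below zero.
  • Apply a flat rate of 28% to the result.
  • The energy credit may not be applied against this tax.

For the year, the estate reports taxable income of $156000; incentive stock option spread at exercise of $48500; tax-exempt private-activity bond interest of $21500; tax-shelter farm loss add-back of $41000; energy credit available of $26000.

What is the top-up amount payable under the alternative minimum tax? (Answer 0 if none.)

$48654

Alternative minimum tax:
  Adjusted income: $156000 + $48500 + $21500 + $41000 = $267000
  Exemption: $80000 − 20% × ($267000 − $178000) = $80000 − $17800 = $62200
  Base: $267000 − $62200 = $204800
  $204800 × 28% = $57344

Standard income tax:
  $25000 × 13% = $3250
  $131000 × 24% = $31440
  → $34690
  Less energy credit $26000 → $8690

Excess of alternative minimum tax over standard income tax: $57344 − $8690 = $48654.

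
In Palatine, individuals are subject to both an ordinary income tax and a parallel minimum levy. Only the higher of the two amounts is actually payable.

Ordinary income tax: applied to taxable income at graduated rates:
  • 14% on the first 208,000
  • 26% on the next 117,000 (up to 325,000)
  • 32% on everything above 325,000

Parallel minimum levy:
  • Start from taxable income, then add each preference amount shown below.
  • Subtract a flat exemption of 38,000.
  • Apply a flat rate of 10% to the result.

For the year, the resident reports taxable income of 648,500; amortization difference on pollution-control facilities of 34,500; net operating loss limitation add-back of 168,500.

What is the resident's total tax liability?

Ordinary income tax:
  208,000 × 14% = 29,120
  117,000 × 26% = 30,420
  323,500 × 32% = 103,520
  → 163,060

Parallel minimum levy:
  Adjusted income: 648,500 + 34,500 + 168,500 = 851,500
  Less exemption 38,000 → base 813,500
  813,500 × 10% = 81,350

163,060 > 81,350, so the ordinary income tax governs.

163,060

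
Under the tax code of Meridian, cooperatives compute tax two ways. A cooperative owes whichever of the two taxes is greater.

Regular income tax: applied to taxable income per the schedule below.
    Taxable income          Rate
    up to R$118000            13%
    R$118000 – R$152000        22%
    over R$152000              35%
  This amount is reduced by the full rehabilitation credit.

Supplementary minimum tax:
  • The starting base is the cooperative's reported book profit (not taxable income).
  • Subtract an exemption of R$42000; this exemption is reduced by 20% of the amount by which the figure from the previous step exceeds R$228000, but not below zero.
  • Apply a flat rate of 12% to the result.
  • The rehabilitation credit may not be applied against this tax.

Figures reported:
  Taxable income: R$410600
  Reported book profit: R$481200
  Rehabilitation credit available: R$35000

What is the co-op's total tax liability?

Supplementary minimum tax:
  Base (reported book profit): R$481200
  Exemption: 20% × (R$481200 − R$228000) = R$50640 ≥ R$42000, so the exemption is fully phased out
  Base: R$481200 − R$0 = R$481200
  R$481200 × 12% = R$57744

Regular income tax:
  R$118000 × 13% = R$15340
  R$34000 × 22% = R$7480
  R$258600 × 35% = R$90510
  → R$113330
  Less rehabilitation credit R$35000 → R$78330

R$78330 > R$57744, so the regular income tax governs.

R$78330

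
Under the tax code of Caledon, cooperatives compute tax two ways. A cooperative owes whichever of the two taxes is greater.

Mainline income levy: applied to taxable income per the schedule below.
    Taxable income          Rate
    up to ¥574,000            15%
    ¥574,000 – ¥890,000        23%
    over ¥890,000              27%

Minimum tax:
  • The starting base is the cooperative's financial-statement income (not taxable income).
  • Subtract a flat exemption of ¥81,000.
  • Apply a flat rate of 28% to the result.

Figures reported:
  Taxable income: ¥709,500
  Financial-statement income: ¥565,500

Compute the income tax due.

¥135,660

Mainline income levy:
  ¥574,000 × 15% = ¥86,100
  ¥135,500 × 23% = ¥31,165
  → ¥117,265

Minimum tax:
  Base (financial-statement income): ¥565,500
  Less exemption ¥81,000 → base ¥484,500
  ¥484,500 × 28% = ¥135,660

¥135,660 > ¥117,265, so the minimum tax is the binding amount.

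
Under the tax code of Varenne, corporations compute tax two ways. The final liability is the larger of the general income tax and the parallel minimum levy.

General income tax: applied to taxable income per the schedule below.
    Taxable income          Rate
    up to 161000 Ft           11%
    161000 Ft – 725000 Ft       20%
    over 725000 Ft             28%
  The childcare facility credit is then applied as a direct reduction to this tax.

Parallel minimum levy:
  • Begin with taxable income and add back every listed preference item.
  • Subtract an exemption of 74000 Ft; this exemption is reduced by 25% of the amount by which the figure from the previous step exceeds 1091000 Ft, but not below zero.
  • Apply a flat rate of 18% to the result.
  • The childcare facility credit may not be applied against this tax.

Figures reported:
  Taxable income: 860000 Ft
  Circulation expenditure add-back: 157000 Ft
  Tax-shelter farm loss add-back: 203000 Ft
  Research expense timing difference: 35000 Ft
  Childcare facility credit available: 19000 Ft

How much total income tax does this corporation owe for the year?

219960 Ft

Parallel minimum levy:
  Adjusted income: 860000 Ft + 157000 Ft + 203000 Ft + 35000 Ft = 1255000 Ft
  Exemption: 74000 Ft − 25% × (1255000 Ft − 1091000 Ft) = 74000 Ft − 41000 Ft = 33000 Ft
  Base: 1255000 Ft − 33000 Ft = 1222000 Ft
  1222000 Ft × 18% = 219960 Ft

General income tax:
  161000 Ft × 11% = 17710 Ft
  564000 Ft × 20% = 112800 Ft
  135000 Ft × 28% = 37800 Ft
  → 168310 Ft
  Less childcare facility credit 19000 Ft → 149310 Ft

219960 Ft > 149310 Ft, so the parallel minimum levy is the binding amount.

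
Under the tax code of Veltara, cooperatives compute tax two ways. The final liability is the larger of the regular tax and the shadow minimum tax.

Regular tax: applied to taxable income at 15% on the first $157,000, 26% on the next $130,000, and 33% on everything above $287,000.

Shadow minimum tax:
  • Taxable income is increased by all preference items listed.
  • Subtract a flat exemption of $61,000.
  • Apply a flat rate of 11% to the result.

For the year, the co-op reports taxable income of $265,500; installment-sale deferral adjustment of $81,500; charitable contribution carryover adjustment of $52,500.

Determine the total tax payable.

$51,760

Regular tax:
  $157,000 × 15% = $23,550
  $108,500 × 26% = $28,210
  → $51,760

Shadow minimum tax:
  Adjusted income: $265,500 + $81,500 + $52,500 = $399,500
  Less exemption $61,000 → base $338,500
  $338,500 × 11% = $37,235

$51,760 > $37,235, so the regular tax governs.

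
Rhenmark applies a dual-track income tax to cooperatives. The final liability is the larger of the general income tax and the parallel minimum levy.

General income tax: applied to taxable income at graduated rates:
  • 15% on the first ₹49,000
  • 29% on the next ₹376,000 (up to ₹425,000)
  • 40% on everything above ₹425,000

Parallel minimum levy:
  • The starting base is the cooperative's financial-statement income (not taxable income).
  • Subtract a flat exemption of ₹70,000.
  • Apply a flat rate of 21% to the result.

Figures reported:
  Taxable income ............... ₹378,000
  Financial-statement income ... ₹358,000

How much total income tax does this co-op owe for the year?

₹102,760

Parallel minimum levy:
  Base (financial-statement income): ₹358,000
  Less exemption ₹70,000 → base ₹288,000
  ₹288,000 × 21% = ₹60,480

General income tax:
  ₹49,000 × 15% = ₹7,350
  ₹329,000 × 29% = ₹95,410
  → ₹102,760

₹102,760 > ₹60,480, so the general income tax governs.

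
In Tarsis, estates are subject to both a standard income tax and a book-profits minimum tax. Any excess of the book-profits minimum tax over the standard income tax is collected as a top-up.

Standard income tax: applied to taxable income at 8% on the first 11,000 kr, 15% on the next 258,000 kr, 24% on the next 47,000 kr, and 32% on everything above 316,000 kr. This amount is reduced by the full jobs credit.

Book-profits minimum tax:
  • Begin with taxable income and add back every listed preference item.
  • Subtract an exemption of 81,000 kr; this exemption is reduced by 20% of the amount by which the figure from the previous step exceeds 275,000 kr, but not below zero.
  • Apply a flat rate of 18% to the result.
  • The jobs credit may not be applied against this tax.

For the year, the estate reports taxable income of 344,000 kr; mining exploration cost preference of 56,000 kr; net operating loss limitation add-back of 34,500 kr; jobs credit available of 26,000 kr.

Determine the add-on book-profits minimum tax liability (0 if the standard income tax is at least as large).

Standard income tax:
  11,000 kr × 8% = 880 kr
  258,000 kr × 15% = 38,700 kr
  47,000 kr × 24% = 11,280 kr
  28,000 kr × 32% = 8,960 kr
  → 59,820 kr
  Less jobs credit 26,000 kr → 33,820 kr

Book-profits minimum tax:
  Adjusted income: 344,000 kr + 56,000 kr + 34,500 kr = 434,500 kr
  Exemption: 81,000 kr − 20% × (434,500 kr − 275,000 kr) = 81,000 kr − 31,900 kr = 49,100 kr
  Base: 434,500 kr − 49,100 kr = 385,400 kr
  385,400 kr × 18% = 69,372 kr

Excess of book-profits minimum tax over standard income tax: 69,372 kr − 33,820 kr = 35,552 kr.

35,552 kr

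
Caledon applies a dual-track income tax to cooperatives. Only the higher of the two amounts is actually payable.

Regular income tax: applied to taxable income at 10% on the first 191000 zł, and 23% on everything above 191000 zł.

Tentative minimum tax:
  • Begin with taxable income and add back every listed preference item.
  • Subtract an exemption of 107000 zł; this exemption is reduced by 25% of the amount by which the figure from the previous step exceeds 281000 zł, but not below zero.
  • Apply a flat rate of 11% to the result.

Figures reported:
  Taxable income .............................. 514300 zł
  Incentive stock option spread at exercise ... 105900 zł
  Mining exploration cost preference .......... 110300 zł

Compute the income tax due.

93459 zł

Regular income tax:
  191000 zł × 10% = 19100 zł
  323300 zł × 23% = 74359 zł
  → 93459 zł

Tentative minimum tax:
  Adjusted income: 514300 zł + 105900 zł + 110300 zł = 730500 zł
  Exemption: 25% × (730500 zł − 281000 zł) = 112375 zł ≥ 107000 zł, so the exemption is fully phased out
  Base: 730500 zł − 0 zł = 730500 zł
  730500 zł × 11% = 80355 zł

93459 zł > 80355 zł, so the regular income tax governs.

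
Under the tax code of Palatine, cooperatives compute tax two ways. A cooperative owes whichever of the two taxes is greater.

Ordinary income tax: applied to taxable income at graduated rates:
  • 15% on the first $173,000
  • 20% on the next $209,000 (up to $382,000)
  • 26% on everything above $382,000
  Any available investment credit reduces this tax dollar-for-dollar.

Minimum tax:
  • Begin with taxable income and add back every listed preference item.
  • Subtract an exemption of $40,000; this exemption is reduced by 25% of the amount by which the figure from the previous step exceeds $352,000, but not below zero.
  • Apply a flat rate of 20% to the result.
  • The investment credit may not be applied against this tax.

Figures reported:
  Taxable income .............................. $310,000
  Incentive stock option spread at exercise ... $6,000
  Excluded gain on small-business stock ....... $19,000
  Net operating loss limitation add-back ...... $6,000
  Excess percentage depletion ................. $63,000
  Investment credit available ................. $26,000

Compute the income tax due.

Minimum tax:
  Adjusted income: $310,000 + $6,000 + $19,000 + $6,000 + $63,000 = $404,000
  Exemption: $40,000 − 25% × ($404,000 − $352,000) = $40,000 − $13,000 = $27,000
  Base: $404,000 − $27,000 = $377,000
  $377,000 × 20% = $75,400

Ordinary income tax:
  $173,000 × 15% = $25,950
  $137,000 × 20% = $27,400
  → $53,350
  Less investment credit $26,000 → $27,350

$75,400 > $27,350, so the minimum tax is the binding amount.

$75,400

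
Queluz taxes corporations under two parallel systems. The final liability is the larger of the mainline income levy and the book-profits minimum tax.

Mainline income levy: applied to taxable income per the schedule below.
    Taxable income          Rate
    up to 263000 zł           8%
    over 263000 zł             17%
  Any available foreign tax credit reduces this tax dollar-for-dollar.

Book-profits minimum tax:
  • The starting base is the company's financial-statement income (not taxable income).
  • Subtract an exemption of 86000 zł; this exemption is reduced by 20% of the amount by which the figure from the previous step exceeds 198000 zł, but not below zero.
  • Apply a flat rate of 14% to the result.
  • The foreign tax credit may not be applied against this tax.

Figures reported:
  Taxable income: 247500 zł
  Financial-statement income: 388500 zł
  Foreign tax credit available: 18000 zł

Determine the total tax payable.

47684 zł

Book-profits minimum tax:
  Base (financial-statement income): 388500 zł
  Exemption: 86000 zł − 20% × (388500 zł − 198000 zł) = 86000 zł − 38100 zł = 47900 zł
  Base: 388500 zł − 47900 zł = 340600 zł
  340600 zł × 14% = 47684 zł

Mainline income levy:
  247500 zł × 8% = 19800 zł
  Less foreign tax credit 18000 zł → 1800 zł

47684 zł > 1800 zł, so the book-profits minimum tax is the binding amount.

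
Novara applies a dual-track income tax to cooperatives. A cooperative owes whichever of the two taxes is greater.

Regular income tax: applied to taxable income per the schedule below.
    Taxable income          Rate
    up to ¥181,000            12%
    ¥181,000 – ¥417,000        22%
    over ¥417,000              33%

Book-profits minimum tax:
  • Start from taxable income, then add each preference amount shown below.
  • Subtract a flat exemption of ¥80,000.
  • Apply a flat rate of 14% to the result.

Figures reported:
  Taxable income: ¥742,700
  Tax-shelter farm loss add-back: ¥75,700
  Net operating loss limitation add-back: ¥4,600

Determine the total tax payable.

¥181,121

Regular income tax:
  ¥181,000 × 12% = ¥21,720
  ¥236,000 × 22% = ¥51,920
  ¥325,700 × 33% = ¥107,481
  → ¥181,121

Book-profits minimum tax:
  Adjusted income: ¥742,700 + ¥75,700 + ¥4,600 = ¥823,000
  Less exemption ¥80,000 → base ¥743,000
  ¥743,000 × 14% = ¥104,020

¥181,121 > ¥104,020, so the regular income tax governs.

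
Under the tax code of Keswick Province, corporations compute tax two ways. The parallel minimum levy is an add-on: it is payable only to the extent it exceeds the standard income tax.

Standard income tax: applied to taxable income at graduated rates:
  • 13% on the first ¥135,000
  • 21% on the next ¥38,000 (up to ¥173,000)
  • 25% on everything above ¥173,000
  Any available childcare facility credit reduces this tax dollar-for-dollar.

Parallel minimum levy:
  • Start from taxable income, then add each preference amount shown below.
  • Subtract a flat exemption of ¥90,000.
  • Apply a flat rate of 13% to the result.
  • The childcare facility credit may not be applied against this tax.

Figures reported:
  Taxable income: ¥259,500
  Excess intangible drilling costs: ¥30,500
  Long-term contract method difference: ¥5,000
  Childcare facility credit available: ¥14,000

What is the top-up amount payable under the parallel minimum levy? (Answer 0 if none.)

¥0

Parallel minimum levy:
  Adjusted income: ¥259,500 + ¥30,500 + ¥5,000 = ¥295,000
  Less exemption ¥90,000 → base ¥205,000
  ¥205,000 × 13% = ¥26,650

Standard income tax:
  ¥135,000 × 13% = ¥17,550
  ¥38,000 × 21% = ¥7,980
  ¥86,500 × 25% = ¥21,625
  → ¥47,155
  Less childcare facility credit ¥14,000 → ¥33,155

¥26,650 ≤ ¥33,155, so no add-on is due.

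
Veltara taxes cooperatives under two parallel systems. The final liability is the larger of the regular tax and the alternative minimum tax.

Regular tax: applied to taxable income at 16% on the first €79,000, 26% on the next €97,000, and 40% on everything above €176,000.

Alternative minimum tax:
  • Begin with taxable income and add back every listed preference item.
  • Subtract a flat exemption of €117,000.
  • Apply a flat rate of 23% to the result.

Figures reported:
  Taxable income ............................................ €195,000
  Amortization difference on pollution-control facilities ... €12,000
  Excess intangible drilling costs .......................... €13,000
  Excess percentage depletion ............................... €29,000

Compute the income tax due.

Regular tax:
  €79,000 × 16% = €12,640
  €97,000 × 26% = €25,220
  €19,000 × 40% = €7,600
  → €45,460

Alternative minimum tax:
  Adjusted income: €195,000 + €12,000 + €13,000 + €29,000 = €249,000
  Less exemption €117,000 → base €132,000
  €132,000 × 23% = €30,360

€45,460 > €30,360, so the regular tax governs.

€45,460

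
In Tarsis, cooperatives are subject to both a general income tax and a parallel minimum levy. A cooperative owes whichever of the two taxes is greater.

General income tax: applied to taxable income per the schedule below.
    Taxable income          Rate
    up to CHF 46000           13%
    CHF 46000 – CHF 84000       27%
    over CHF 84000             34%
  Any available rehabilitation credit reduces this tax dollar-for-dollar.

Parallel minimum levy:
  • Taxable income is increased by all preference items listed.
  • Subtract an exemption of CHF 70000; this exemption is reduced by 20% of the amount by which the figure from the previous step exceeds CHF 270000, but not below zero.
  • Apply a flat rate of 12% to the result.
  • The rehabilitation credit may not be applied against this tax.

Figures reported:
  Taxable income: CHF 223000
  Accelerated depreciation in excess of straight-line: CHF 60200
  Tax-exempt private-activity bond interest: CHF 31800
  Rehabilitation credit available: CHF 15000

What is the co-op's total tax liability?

Parallel minimum levy:
  Adjusted income: CHF 223000 + CHF 60200 + CHF 31800 = CHF 315000
  Exemption: CHF 70000 − 20% × (CHF 315000 − CHF 270000) = CHF 70000 − CHF 9000 = CHF 61000
  Base: CHF 315000 − CHF 61000 = CHF 254000
  CHF 254000 × 12% = CHF 30480

General income tax:
  CHF 46000 × 13% = CHF 5980
  CHF 38000 × 27% = CHF 10260
  CHF 139000 × 34% = CHF 47260
  → CHF 63500
  Less rehabilitation credit CHF 15000 → CHF 48500

CHF 48500 > CHF 30480, so the general income tax governs.

CHF 48500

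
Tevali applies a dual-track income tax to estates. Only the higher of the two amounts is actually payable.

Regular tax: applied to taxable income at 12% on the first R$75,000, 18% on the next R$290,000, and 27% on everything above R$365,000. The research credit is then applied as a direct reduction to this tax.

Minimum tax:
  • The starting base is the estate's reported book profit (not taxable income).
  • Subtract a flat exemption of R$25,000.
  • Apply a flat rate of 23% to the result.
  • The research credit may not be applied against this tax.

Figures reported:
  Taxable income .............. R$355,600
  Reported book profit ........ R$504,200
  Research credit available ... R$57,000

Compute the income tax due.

R$110,216

Regular tax:
  R$75,000 × 12% = R$9,000
  R$280,600 × 18% = R$50,508
  → R$59,508
  Less research credit R$57,000 → R$2,508

Minimum tax:
  Base (reported book profit): R$504,200
  Less exemption R$25,000 → base R$479,200
  R$479,200 × 23% = R$110,216

R$110,216 > R$2,508, so the minimum tax is the binding amount.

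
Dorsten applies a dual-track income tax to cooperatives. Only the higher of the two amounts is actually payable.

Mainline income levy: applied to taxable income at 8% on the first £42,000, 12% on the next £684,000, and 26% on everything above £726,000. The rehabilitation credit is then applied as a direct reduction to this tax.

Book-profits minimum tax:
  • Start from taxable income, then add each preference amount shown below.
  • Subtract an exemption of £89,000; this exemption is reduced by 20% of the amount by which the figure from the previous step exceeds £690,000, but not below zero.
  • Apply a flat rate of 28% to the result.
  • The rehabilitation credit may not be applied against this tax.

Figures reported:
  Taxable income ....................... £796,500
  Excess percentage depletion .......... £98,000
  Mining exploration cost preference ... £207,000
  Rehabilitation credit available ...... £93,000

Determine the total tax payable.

£306,544

Book-profits minimum tax:
  Adjusted income: £796,500 + £98,000 + £207,000 = £1,101,500
  Exemption: £89,000 − 20% × (£1,101,500 − £690,000) = £89,000 − £82,300 = £6,700
  Base: £1,101,500 − £6,700 = £1,094,800
  £1,094,800 × 28% = £306,544

Mainline income levy:
  £42,000 × 8% = £3,360
  £684,000 × 12% = £82,080
  £70,500 × 26% = £18,330
  → £103,770
  Less rehabilitation credit £93,000 → £10,770

£306,544 > £10,770, so the book-profits minimum tax is the binding amount.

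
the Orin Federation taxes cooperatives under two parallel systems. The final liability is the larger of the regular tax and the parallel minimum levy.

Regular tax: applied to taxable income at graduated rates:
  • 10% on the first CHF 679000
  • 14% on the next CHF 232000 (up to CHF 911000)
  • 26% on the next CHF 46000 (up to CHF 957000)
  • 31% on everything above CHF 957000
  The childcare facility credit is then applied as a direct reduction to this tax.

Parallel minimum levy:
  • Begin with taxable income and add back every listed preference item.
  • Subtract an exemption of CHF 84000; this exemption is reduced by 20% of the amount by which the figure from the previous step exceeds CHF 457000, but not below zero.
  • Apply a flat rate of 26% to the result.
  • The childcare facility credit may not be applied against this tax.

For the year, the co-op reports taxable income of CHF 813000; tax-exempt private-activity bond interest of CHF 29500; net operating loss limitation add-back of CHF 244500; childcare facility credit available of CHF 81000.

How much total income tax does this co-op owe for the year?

CHF 282620

Regular tax:
  CHF 679000 × 10% = CHF 67900
  CHF 134000 × 14% = CHF 18760
  → CHF 86660
  Less childcare facility credit CHF 81000 → CHF 5660

Parallel minimum levy:
  Adjusted income: CHF 813000 + CHF 29500 + CHF 244500 = CHF 1087000
  Exemption: 20% × (CHF 1087000 − CHF 457000) = CHF 126000 ≥ CHF 84000, so the exemption is fully phased out
  Base: CHF 1087000 − CHF 0 = CHF 1087000
  CHF 1087000 × 26% = CHF 282620

CHF 282620 > CHF 5660, so the parallel minimum levy is the binding amount.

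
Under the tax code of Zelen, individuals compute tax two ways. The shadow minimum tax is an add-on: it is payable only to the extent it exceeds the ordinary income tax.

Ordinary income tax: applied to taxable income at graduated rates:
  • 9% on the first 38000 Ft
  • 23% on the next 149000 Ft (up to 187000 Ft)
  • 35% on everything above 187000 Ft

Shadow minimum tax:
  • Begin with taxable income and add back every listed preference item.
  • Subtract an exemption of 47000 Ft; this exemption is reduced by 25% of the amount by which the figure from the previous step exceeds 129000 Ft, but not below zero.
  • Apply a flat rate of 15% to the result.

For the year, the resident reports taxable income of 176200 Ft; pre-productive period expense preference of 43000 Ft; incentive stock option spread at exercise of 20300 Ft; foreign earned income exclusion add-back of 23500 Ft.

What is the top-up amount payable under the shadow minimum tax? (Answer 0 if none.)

2219 Ft

Shadow minimum tax:
  Adjusted income: 176200 Ft + 43000 Ft + 20300 Ft + 23500 Ft = 263000 Ft
  Exemption: 47000 Ft − 25% × (263000 Ft − 129000 Ft) = 47000 Ft − 33500 Ft = 13500 Ft
  Base: 263000 Ft − 13500 Ft = 249500 Ft
  249500 Ft × 15% = 37425 Ft

Ordinary income tax:
  38000 Ft × 9% = 3420 Ft
  138200 Ft × 23% = 31786 Ft
  → 35206 Ft

Excess of shadow minimum tax over ordinary income tax: 37425 Ft − 35206 Ft = 2219 Ft.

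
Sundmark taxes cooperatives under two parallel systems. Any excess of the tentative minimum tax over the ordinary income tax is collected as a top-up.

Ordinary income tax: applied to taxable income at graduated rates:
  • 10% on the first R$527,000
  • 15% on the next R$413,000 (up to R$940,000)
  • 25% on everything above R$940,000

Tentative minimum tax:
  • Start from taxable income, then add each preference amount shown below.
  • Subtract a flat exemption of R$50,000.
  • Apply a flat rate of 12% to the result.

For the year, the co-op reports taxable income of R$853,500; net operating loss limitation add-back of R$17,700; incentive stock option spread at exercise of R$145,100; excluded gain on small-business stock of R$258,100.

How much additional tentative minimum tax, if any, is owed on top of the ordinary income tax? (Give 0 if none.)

R$45,253

Tentative minimum tax:
  Adjusted income: R$853,500 + R$17,700 + R$145,100 + R$258,100 = R$1,274,400
  Less exemption R$50,000 → base R$1,224,400
  R$1,224,400 × 12% = R$146,928

Ordinary income tax:
  R$527,000 × 10% = R$52,700
  R$326,500 × 15% = R$48,975
  → R$101,675

Excess of tentative minimum tax over ordinary income tax: R$146,928 − R$101,675 = R$45,253.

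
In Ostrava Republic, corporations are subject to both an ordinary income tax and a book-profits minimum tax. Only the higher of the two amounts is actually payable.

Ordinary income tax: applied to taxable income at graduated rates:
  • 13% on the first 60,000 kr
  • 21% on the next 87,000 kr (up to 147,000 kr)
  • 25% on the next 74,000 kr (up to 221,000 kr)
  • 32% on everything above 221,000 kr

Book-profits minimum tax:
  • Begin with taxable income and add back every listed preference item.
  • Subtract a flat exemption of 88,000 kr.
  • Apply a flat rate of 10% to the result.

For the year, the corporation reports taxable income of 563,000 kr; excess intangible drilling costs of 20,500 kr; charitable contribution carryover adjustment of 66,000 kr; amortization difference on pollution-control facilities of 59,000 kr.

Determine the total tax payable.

Ordinary income tax:
  60,000 kr × 13% = 7,800 kr
  87,000 kr × 21% = 18,270 kr
  74,000 kr × 25% = 18,500 kr
  342,000 kr × 32% = 109,440 kr
  → 154,010 kr

Book-profits minimum tax:
  Adjusted income: 563,000 kr + 20,500 kr + 66,000 kr + 59,000 kr = 708,500 kr
  Less exemption 88,000 kr → base 620,500 kr
  620,500 kr × 10% = 62,050 kr

154,010 kr > 62,050 kr, so the ordinary income tax governs.

154,010 kr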